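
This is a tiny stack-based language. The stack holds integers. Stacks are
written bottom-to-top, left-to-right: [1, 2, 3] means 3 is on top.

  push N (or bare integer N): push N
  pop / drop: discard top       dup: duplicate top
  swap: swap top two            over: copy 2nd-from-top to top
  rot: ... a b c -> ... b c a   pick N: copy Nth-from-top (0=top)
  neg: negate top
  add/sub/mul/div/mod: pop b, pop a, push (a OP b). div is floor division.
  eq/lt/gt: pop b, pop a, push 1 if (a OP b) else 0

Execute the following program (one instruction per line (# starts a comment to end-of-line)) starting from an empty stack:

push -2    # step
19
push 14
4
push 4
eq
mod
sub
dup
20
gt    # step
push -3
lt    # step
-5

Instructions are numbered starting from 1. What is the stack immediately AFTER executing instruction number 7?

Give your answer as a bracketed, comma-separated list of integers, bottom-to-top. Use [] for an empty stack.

Step 1 ('push -2'): [-2]
Step 2 ('19'): [-2, 19]
Step 3 ('push 14'): [-2, 19, 14]
Step 4 ('4'): [-2, 19, 14, 4]
Step 5 ('push 4'): [-2, 19, 14, 4, 4]
Step 6 ('eq'): [-2, 19, 14, 1]
Step 7 ('mod'): [-2, 19, 0]

Answer: [-2, 19, 0]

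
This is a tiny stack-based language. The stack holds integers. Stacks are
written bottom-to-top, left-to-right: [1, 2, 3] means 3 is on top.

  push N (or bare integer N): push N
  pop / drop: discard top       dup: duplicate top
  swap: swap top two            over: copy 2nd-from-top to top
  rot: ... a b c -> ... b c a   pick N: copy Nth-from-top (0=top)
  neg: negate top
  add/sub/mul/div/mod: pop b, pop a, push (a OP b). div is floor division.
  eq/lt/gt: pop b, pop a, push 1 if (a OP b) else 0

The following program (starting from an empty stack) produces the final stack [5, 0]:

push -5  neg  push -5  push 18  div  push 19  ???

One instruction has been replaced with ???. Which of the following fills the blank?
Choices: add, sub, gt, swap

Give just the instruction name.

Answer: gt

Derivation:
Stack before ???: [5, -1, 19]
Stack after ???:  [5, 0]
Checking each choice:
  add: produces [5, 18]
  sub: produces [5, -20]
  gt: MATCH
  swap: produces [5, 19, -1]


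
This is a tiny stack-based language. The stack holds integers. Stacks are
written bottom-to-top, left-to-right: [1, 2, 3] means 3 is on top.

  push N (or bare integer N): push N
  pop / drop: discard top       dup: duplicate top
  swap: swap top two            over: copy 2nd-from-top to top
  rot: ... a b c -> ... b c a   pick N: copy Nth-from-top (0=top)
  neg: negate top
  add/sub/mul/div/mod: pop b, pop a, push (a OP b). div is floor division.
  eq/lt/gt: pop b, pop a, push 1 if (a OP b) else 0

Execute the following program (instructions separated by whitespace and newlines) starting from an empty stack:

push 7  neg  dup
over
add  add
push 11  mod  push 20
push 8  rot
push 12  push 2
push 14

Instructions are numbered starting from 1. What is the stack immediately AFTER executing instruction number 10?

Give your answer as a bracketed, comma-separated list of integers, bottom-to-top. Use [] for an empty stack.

Step 1 ('push 7'): [7]
Step 2 ('neg'): [-7]
Step 3 ('dup'): [-7, -7]
Step 4 ('over'): [-7, -7, -7]
Step 5 ('add'): [-7, -14]
Step 6 ('add'): [-21]
Step 7 ('push 11'): [-21, 11]
Step 8 ('mod'): [1]
Step 9 ('push 20'): [1, 20]
Step 10 ('push 8'): [1, 20, 8]

Answer: [1, 20, 8]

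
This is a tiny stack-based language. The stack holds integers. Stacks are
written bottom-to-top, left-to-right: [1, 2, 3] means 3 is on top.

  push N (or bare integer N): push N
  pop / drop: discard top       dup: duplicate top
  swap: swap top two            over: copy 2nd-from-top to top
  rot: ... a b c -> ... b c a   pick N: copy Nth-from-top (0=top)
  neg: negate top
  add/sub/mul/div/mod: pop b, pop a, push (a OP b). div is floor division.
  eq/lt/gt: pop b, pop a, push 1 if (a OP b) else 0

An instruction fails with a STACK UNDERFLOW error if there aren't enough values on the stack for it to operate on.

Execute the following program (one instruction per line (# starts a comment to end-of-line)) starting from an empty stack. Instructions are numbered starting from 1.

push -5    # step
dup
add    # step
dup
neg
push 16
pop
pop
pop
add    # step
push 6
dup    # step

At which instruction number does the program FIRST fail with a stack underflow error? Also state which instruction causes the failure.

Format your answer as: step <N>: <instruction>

Answer: step 10: add

Derivation:
Step 1 ('push -5'): stack = [-5], depth = 1
Step 2 ('dup'): stack = [-5, -5], depth = 2
Step 3 ('add'): stack = [-10], depth = 1
Step 4 ('dup'): stack = [-10, -10], depth = 2
Step 5 ('neg'): stack = [-10, 10], depth = 2
Step 6 ('push 16'): stack = [-10, 10, 16], depth = 3
Step 7 ('pop'): stack = [-10, 10], depth = 2
Step 8 ('pop'): stack = [-10], depth = 1
Step 9 ('pop'): stack = [], depth = 0
Step 10 ('add'): needs 2 value(s) but depth is 0 — STACK UNDERFLOW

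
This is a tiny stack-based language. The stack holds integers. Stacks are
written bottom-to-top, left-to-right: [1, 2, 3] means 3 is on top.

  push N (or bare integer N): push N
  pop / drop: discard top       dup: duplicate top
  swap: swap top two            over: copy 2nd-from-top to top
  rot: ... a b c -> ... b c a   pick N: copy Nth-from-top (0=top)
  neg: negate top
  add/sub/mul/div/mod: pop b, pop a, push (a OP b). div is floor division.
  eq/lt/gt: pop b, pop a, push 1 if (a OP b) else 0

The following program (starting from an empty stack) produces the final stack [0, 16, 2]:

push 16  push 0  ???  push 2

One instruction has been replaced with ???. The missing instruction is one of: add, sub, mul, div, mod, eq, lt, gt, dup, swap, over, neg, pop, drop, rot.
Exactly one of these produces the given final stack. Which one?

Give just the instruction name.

Stack before ???: [16, 0]
Stack after ???:  [0, 16]
The instruction that transforms [16, 0] -> [0, 16] is: swap

Answer: swap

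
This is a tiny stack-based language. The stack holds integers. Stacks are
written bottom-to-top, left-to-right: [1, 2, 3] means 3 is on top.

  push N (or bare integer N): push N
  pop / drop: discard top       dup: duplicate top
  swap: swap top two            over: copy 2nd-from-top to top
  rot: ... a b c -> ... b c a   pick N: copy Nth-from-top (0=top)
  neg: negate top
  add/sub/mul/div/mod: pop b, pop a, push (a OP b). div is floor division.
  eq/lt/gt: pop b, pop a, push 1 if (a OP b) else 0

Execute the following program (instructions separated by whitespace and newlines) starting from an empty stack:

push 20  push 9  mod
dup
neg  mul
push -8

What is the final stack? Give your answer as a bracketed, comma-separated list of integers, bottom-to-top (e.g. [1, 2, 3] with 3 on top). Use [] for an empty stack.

Answer: [-4, -8]

Derivation:
After 'push 20': [20]
After 'push 9': [20, 9]
After 'mod': [2]
After 'dup': [2, 2]
After 'neg': [2, -2]
After 'mul': [-4]
After 'push -8': [-4, -8]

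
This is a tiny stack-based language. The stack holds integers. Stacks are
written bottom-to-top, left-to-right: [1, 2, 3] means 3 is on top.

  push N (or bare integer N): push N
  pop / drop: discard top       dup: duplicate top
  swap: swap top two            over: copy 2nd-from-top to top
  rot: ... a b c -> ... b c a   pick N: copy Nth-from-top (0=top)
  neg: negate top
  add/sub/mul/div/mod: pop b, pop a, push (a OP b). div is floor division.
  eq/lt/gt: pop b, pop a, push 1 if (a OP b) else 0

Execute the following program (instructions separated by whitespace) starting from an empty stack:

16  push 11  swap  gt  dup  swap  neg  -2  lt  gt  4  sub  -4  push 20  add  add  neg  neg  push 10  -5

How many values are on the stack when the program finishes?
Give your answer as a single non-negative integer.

After 'push 16': stack = [16] (depth 1)
After 'push 11': stack = [16, 11] (depth 2)
After 'swap': stack = [11, 16] (depth 2)
After 'gt': stack = [0] (depth 1)
After 'dup': stack = [0, 0] (depth 2)
After 'swap': stack = [0, 0] (depth 2)
After 'neg': stack = [0, 0] (depth 2)
After 'push -2': stack = [0, 0, -2] (depth 3)
After 'lt': stack = [0, 0] (depth 2)
After 'gt': stack = [0] (depth 1)
After 'push 4': stack = [0, 4] (depth 2)
After 'sub': stack = [-4] (depth 1)
After 'push -4': stack = [-4, -4] (depth 2)
After 'push 20': stack = [-4, -4, 20] (depth 3)
After 'add': stack = [-4, 16] (depth 2)
After 'add': stack = [12] (depth 1)
After 'neg': stack = [-12] (depth 1)
After 'neg': stack = [12] (depth 1)
After 'push 10': stack = [12, 10] (depth 2)
After 'push -5': stack = [12, 10, -5] (depth 3)

Answer: 3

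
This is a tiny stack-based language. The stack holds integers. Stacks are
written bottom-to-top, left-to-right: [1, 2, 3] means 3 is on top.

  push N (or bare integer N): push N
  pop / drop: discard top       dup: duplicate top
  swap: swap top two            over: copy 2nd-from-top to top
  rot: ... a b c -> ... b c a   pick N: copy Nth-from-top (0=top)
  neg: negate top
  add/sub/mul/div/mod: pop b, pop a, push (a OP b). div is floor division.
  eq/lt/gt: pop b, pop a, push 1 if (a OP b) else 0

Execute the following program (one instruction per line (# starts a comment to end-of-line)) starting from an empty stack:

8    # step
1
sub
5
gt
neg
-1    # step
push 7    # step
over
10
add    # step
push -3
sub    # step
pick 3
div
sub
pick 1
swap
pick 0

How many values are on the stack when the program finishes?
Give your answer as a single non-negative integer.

Answer: 5

Derivation:
After 'push 8': stack = [8] (depth 1)
After 'push 1': stack = [8, 1] (depth 2)
After 'sub': stack = [7] (depth 1)
After 'push 5': stack = [7, 5] (depth 2)
After 'gt': stack = [1] (depth 1)
After 'neg': stack = [-1] (depth 1)
After 'push -1': stack = [-1, -1] (depth 2)
After 'push 7': stack = [-1, -1, 7] (depth 3)
After 'over': stack = [-1, -1, 7, -1] (depth 4)
After 'push 10': stack = [-1, -1, 7, -1, 10] (depth 5)
After 'add': stack = [-1, -1, 7, 9] (depth 4)
After 'push -3': stack = [-1, -1, 7, 9, -3] (depth 5)
After 'sub': stack = [-1, -1, 7, 12] (depth 4)
After 'pick 3': stack = [-1, -1, 7, 12, -1] (depth 5)
After 'div': stack = [-1, -1, 7, -12] (depth 4)
After 'sub': stack = [-1, -1, 19] (depth 3)
After 'pick 1': stack = [-1, -1, 19, -1] (depth 4)
After 'swap': stack = [-1, -1, -1, 19] (depth 4)
After 'pick 0': stack = [-1, -1, -1, 19, 19] (depth 5)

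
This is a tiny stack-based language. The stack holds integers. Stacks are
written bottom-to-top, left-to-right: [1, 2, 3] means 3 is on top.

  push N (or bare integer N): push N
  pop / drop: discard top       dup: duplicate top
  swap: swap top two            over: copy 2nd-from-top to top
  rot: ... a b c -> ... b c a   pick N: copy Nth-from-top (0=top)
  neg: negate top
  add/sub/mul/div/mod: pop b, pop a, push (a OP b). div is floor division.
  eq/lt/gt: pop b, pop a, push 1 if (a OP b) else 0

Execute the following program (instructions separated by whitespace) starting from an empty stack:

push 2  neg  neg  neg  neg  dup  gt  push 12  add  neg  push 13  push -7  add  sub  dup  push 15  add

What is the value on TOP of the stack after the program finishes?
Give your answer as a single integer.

Answer: -3

Derivation:
After 'push 2': [2]
After 'neg': [-2]
After 'neg': [2]
After 'neg': [-2]
After 'neg': [2]
After 'dup': [2, 2]
After 'gt': [0]
After 'push 12': [0, 12]
After 'add': [12]
After 'neg': [-12]
After 'push 13': [-12, 13]
After 'push -7': [-12, 13, -7]
After 'add': [-12, 6]
After 'sub': [-18]
After 'dup': [-18, -18]
After 'push 15': [-18, -18, 15]
After 'add': [-18, -3]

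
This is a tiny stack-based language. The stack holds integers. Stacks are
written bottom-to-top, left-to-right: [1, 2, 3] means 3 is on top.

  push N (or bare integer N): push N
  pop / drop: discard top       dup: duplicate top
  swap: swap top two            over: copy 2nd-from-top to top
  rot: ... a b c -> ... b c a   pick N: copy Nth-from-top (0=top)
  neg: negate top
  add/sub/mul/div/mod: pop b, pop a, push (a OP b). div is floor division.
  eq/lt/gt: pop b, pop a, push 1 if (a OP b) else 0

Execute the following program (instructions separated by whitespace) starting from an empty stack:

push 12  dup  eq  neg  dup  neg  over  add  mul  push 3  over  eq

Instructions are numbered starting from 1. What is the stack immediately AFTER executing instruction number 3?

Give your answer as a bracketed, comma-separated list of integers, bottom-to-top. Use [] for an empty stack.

Step 1 ('push 12'): [12]
Step 2 ('dup'): [12, 12]
Step 3 ('eq'): [1]

Answer: [1]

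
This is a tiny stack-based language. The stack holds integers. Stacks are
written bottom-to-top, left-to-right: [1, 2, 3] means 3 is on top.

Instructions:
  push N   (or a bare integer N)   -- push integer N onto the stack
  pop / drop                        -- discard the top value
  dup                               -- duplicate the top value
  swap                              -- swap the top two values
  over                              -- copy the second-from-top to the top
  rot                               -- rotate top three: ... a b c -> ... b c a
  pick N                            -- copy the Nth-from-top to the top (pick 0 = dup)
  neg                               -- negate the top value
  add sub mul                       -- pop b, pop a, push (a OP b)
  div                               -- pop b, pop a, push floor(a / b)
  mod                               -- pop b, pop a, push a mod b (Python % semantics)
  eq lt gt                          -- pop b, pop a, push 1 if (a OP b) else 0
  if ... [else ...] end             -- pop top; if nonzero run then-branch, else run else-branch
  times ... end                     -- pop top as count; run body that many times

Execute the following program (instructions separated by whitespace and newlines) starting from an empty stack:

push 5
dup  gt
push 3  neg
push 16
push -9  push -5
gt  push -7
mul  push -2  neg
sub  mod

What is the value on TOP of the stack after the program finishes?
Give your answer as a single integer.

Answer: 0

Derivation:
After 'push 5': [5]
After 'dup': [5, 5]
After 'gt': [0]
After 'push 3': [0, 3]
After 'neg': [0, -3]
After 'push 16': [0, -3, 16]
After 'push -9': [0, -3, 16, -9]
After 'push -5': [0, -3, 16, -9, -5]
After 'gt': [0, -3, 16, 0]
After 'push -7': [0, -3, 16, 0, -7]
After 'mul': [0, -3, 16, 0]
After 'push -2': [0, -3, 16, 0, -2]
After 'neg': [0, -3, 16, 0, 2]
After 'sub': [0, -3, 16, -2]
After 'mod': [0, -3, 0]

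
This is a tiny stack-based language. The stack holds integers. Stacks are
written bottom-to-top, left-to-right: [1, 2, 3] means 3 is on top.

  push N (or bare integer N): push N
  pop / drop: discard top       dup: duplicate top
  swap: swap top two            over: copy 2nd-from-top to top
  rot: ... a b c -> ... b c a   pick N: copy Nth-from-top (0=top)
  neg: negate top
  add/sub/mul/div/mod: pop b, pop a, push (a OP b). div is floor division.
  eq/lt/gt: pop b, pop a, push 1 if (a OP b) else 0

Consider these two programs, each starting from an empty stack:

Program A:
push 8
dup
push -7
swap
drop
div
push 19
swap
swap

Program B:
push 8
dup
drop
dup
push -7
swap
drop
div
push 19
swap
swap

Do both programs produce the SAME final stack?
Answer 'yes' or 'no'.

Program A trace:
  After 'push 8': [8]
  After 'dup': [8, 8]
  After 'push -7': [8, 8, -7]
  After 'swap': [8, -7, 8]
  After 'drop': [8, -7]
  After 'div': [-2]
  After 'push 19': [-2, 19]
  After 'swap': [19, -2]
  After 'swap': [-2, 19]
Program A final stack: [-2, 19]

Program B trace:
  After 'push 8': [8]
  After 'dup': [8, 8]
  After 'drop': [8]
  After 'dup': [8, 8]
  After 'push -7': [8, 8, -7]
  After 'swap': [8, -7, 8]
  After 'drop': [8, -7]
  After 'div': [-2]
  After 'push 19': [-2, 19]
  After 'swap': [19, -2]
  After 'swap': [-2, 19]
Program B final stack: [-2, 19]
Same: yes

Answer: yes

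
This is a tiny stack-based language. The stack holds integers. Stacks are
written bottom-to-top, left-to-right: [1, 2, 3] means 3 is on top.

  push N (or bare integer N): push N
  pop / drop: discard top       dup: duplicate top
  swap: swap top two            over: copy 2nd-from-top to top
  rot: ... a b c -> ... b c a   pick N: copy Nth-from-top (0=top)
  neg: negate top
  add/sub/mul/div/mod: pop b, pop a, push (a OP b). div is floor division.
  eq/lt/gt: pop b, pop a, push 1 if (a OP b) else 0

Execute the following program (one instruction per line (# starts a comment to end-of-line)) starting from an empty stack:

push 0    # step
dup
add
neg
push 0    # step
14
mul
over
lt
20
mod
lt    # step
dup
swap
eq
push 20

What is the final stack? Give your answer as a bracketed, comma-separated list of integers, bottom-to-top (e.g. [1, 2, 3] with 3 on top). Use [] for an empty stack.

Answer: [1, 20]

Derivation:
After 'push 0': [0]
After 'dup': [0, 0]
After 'add': [0]
After 'neg': [0]
After 'push 0': [0, 0]
After 'push 14': [0, 0, 14]
After 'mul': [0, 0]
After 'over': [0, 0, 0]
After 'lt': [0, 0]
After 'push 20': [0, 0, 20]
After 'mod': [0, 0]
After 'lt': [0]
After 'dup': [0, 0]
After 'swap': [0, 0]
After 'eq': [1]
After 'push 20': [1, 20]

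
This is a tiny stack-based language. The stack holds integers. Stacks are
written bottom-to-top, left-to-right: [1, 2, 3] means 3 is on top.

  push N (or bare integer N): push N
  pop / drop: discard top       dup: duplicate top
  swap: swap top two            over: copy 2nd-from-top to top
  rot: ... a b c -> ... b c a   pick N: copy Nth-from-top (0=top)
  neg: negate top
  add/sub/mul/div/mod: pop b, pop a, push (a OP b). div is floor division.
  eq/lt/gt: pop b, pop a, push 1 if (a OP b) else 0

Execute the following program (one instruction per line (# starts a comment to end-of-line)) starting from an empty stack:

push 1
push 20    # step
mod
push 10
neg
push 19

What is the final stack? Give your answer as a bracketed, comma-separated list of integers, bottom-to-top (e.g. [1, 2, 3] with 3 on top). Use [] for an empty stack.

After 'push 1': [1]
After 'push 20': [1, 20]
After 'mod': [1]
After 'push 10': [1, 10]
After 'neg': [1, -10]
After 'push 19': [1, -10, 19]

Answer: [1, -10, 19]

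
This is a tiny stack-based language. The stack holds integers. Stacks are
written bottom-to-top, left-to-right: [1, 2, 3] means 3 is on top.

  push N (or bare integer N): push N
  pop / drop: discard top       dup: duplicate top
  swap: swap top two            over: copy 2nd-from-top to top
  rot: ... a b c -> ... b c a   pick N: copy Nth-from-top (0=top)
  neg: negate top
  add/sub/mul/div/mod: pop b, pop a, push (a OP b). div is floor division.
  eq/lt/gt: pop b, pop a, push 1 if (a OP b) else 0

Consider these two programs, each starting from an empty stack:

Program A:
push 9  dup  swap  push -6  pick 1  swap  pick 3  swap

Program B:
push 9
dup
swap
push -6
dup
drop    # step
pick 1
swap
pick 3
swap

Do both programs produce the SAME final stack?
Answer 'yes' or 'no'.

Program A trace:
  After 'push 9': [9]
  After 'dup': [9, 9]
  After 'swap': [9, 9]
  After 'push -6': [9, 9, -6]
  After 'pick 1': [9, 9, -6, 9]
  After 'swap': [9, 9, 9, -6]
  After 'pick 3': [9, 9, 9, -6, 9]
  After 'swap': [9, 9, 9, 9, -6]
Program A final stack: [9, 9, 9, 9, -6]

Program B trace:
  After 'push 9': [9]
  After 'dup': [9, 9]
  After 'swap': [9, 9]
  After 'push -6': [9, 9, -6]
  After 'dup': [9, 9, -6, -6]
  After 'drop': [9, 9, -6]
  After 'pick 1': [9, 9, -6, 9]
  After 'swap': [9, 9, 9, -6]
  After 'pick 3': [9, 9, 9, -6, 9]
  After 'swap': [9, 9, 9, 9, -6]
Program B final stack: [9, 9, 9, 9, -6]
Same: yes

Answer: yes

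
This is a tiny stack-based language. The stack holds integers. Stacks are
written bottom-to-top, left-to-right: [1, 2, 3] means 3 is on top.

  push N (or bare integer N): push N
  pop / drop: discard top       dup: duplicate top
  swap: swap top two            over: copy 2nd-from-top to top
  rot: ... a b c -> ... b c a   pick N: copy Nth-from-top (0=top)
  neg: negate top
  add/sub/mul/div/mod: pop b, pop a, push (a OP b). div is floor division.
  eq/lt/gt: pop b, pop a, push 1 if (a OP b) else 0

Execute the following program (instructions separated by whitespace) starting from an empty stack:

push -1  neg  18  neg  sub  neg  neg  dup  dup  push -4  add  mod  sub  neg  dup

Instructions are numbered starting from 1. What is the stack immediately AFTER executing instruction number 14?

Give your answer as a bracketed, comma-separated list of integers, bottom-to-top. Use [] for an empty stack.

Answer: [-15]

Derivation:
Step 1 ('push -1'): [-1]
Step 2 ('neg'): [1]
Step 3 ('18'): [1, 18]
Step 4 ('neg'): [1, -18]
Step 5 ('sub'): [19]
Step 6 ('neg'): [-19]
Step 7 ('neg'): [19]
Step 8 ('dup'): [19, 19]
Step 9 ('dup'): [19, 19, 19]
Step 10 ('push -4'): [19, 19, 19, -4]
Step 11 ('add'): [19, 19, 15]
Step 12 ('mod'): [19, 4]
Step 13 ('sub'): [15]
Step 14 ('neg'): [-15]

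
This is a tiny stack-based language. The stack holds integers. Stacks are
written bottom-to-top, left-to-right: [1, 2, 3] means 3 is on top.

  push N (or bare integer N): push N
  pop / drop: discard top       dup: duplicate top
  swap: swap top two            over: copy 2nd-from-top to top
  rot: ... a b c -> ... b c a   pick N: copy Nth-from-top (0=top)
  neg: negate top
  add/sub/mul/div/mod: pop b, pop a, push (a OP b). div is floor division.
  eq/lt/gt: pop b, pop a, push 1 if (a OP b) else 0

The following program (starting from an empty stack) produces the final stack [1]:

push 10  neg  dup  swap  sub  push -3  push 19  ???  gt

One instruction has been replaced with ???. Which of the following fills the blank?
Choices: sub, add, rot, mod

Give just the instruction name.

Stack before ???: [0, -3, 19]
Stack after ???:  [0, -22]
Checking each choice:
  sub: MATCH
  add: produces [0]
  rot: produces [-3, 1]
  mod: produces [0]


Answer: sub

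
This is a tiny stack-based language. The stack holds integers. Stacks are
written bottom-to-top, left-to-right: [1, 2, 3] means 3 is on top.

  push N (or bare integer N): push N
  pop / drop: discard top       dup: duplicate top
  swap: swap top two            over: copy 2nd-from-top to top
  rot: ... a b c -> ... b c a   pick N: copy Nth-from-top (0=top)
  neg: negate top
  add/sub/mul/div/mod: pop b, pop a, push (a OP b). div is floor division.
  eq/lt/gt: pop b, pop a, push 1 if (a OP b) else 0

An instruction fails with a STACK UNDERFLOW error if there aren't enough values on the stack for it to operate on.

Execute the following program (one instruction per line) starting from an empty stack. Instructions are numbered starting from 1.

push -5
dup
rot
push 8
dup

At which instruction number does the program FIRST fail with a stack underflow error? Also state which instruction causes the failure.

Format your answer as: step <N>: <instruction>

Answer: step 3: rot

Derivation:
Step 1 ('push -5'): stack = [-5], depth = 1
Step 2 ('dup'): stack = [-5, -5], depth = 2
Step 3 ('rot'): needs 3 value(s) but depth is 2 — STACK UNDERFLOW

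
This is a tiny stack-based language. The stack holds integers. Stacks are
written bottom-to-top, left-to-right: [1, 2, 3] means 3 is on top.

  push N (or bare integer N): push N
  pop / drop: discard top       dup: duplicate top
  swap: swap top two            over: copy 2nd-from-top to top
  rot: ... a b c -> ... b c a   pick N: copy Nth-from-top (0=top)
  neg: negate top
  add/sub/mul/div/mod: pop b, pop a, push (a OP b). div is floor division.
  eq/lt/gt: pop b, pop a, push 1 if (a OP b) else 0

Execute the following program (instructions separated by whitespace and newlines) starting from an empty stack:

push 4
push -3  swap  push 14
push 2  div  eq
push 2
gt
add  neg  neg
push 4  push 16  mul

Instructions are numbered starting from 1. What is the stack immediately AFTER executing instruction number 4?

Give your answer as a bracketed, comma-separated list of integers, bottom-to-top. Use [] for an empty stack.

Answer: [-3, 4, 14]

Derivation:
Step 1 ('push 4'): [4]
Step 2 ('push -3'): [4, -3]
Step 3 ('swap'): [-3, 4]
Step 4 ('push 14'): [-3, 4, 14]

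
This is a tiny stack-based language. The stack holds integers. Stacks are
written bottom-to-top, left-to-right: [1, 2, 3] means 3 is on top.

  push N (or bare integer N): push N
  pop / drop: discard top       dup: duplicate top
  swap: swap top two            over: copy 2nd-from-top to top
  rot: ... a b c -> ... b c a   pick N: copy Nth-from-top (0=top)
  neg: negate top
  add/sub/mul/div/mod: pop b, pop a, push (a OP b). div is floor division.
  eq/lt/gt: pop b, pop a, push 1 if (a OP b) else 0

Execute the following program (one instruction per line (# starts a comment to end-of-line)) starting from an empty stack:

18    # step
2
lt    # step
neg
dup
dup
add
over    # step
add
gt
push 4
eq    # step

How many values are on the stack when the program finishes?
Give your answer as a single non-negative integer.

After 'push 18': stack = [18] (depth 1)
After 'push 2': stack = [18, 2] (depth 2)
After 'lt': stack = [0] (depth 1)
After 'neg': stack = [0] (depth 1)
After 'dup': stack = [0, 0] (depth 2)
After 'dup': stack = [0, 0, 0] (depth 3)
After 'add': stack = [0, 0] (depth 2)
After 'over': stack = [0, 0, 0] (depth 3)
After 'add': stack = [0, 0] (depth 2)
After 'gt': stack = [0] (depth 1)
After 'push 4': stack = [0, 4] (depth 2)
After 'eq': stack = [0] (depth 1)

Answer: 1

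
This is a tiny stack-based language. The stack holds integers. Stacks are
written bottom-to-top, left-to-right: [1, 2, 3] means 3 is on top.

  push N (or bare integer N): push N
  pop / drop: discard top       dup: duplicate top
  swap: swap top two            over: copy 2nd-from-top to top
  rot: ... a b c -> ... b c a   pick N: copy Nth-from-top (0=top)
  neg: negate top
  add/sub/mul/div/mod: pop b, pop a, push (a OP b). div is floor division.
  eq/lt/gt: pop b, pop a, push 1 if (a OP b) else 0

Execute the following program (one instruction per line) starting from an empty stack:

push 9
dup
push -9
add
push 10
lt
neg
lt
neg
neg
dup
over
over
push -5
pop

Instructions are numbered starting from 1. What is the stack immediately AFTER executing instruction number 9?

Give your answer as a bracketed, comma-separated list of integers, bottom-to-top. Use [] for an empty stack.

Answer: [0]

Derivation:
Step 1 ('push 9'): [9]
Step 2 ('dup'): [9, 9]
Step 3 ('push -9'): [9, 9, -9]
Step 4 ('add'): [9, 0]
Step 5 ('push 10'): [9, 0, 10]
Step 6 ('lt'): [9, 1]
Step 7 ('neg'): [9, -1]
Step 8 ('lt'): [0]
Step 9 ('neg'): [0]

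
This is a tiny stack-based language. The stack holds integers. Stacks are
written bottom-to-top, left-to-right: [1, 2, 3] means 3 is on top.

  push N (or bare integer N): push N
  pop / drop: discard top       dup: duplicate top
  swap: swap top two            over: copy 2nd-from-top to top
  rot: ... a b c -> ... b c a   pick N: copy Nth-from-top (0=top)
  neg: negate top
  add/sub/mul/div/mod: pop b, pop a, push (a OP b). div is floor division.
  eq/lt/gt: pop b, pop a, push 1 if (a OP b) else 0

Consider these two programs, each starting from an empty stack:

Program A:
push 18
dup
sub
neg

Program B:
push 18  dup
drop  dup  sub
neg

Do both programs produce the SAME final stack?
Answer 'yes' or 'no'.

Program A trace:
  After 'push 18': [18]
  After 'dup': [18, 18]
  After 'sub': [0]
  After 'neg': [0]
Program A final stack: [0]

Program B trace:
  After 'push 18': [18]
  After 'dup': [18, 18]
  After 'drop': [18]
  After 'dup': [18, 18]
  After 'sub': [0]
  After 'neg': [0]
Program B final stack: [0]
Same: yes

Answer: yes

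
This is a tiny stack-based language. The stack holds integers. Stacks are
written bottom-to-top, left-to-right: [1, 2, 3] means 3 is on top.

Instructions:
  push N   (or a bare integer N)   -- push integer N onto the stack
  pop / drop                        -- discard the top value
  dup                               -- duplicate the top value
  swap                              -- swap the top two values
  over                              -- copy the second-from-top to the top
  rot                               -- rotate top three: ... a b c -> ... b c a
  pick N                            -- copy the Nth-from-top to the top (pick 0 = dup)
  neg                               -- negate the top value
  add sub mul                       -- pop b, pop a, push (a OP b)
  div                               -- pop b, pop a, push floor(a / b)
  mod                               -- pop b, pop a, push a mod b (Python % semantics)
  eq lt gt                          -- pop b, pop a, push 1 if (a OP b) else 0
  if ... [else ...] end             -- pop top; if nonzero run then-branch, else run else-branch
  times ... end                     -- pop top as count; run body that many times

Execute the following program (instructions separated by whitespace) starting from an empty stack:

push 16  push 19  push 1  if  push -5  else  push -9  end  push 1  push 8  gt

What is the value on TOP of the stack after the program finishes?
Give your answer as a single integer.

Answer: 0

Derivation:
After 'push 16': [16]
After 'push 19': [16, 19]
After 'push 1': [16, 19, 1]
After 'if': [16, 19]
After 'push -5': [16, 19, -5]
After 'push 1': [16, 19, -5, 1]
After 'push 8': [16, 19, -5, 1, 8]
After 'gt': [16, 19, -5, 0]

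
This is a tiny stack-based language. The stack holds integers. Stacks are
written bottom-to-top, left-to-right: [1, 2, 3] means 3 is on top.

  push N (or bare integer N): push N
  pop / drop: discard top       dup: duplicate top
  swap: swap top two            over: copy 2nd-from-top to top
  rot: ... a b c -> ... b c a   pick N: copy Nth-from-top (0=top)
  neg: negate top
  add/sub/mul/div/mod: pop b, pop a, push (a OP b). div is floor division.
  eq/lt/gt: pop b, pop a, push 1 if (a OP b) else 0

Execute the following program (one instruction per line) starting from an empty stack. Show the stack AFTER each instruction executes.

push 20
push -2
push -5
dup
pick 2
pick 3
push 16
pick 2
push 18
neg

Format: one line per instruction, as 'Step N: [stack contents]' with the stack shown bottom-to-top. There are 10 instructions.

Step 1: [20]
Step 2: [20, -2]
Step 3: [20, -2, -5]
Step 4: [20, -2, -5, -5]
Step 5: [20, -2, -5, -5, -2]
Step 6: [20, -2, -5, -5, -2, -2]
Step 7: [20, -2, -5, -5, -2, -2, 16]
Step 8: [20, -2, -5, -5, -2, -2, 16, -2]
Step 9: [20, -2, -5, -5, -2, -2, 16, -2, 18]
Step 10: [20, -2, -5, -5, -2, -2, 16, -2, -18]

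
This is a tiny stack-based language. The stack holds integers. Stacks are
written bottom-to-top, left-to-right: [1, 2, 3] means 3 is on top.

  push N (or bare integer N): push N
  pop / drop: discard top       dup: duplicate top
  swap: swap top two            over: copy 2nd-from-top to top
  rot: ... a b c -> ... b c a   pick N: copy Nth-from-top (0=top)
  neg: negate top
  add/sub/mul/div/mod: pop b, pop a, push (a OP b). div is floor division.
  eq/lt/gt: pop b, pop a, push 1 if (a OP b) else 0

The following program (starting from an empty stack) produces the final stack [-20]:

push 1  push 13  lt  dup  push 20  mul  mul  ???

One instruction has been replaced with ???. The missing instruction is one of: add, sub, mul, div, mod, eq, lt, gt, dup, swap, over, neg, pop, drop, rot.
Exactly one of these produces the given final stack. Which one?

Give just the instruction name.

Answer: neg

Derivation:
Stack before ???: [20]
Stack after ???:  [-20]
The instruction that transforms [20] -> [-20] is: neg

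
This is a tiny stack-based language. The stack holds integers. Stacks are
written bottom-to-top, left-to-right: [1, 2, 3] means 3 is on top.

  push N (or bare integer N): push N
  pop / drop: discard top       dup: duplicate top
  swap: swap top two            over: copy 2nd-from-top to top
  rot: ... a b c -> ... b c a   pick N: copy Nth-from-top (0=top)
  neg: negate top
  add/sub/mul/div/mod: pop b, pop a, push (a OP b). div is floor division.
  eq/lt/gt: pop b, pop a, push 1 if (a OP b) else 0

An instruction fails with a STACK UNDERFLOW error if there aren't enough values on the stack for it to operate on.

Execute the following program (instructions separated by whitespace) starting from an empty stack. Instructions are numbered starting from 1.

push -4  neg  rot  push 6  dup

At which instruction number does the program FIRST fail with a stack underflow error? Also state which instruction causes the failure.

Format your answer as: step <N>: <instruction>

Step 1 ('push -4'): stack = [-4], depth = 1
Step 2 ('neg'): stack = [4], depth = 1
Step 3 ('rot'): needs 3 value(s) but depth is 1 — STACK UNDERFLOW

Answer: step 3: rot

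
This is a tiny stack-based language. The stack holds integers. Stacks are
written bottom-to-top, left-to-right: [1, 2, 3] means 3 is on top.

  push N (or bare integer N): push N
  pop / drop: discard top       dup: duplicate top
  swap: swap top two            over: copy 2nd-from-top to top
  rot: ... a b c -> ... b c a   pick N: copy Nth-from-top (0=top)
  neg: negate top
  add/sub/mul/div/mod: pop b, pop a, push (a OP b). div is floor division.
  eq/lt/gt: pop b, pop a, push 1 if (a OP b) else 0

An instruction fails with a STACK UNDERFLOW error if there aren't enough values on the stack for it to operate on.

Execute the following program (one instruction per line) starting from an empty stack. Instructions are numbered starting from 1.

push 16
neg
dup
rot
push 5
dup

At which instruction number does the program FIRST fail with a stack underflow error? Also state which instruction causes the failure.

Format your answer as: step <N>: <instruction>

Answer: step 4: rot

Derivation:
Step 1 ('push 16'): stack = [16], depth = 1
Step 2 ('neg'): stack = [-16], depth = 1
Step 3 ('dup'): stack = [-16, -16], depth = 2
Step 4 ('rot'): needs 3 value(s) but depth is 2 — STACK UNDERFLOW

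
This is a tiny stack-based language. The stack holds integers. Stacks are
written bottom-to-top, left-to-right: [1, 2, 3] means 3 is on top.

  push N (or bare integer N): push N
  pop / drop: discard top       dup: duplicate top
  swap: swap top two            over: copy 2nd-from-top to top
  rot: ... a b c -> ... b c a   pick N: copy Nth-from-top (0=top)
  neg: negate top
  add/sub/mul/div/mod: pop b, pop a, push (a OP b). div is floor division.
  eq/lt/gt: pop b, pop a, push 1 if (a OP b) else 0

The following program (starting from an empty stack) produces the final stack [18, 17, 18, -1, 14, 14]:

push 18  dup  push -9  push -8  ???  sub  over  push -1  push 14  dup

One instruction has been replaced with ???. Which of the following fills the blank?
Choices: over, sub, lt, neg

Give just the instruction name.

Answer: lt

Derivation:
Stack before ???: [18, 18, -9, -8]
Stack after ???:  [18, 18, 1]
Checking each choice:
  over: produces [18, 18, -9, 1, -9, -1, 14, 14]
  sub: produces [18, 19, 18, -1, 14, 14]
  lt: MATCH
  neg: produces [18, 18, -17, 18, -1, 14, 14]


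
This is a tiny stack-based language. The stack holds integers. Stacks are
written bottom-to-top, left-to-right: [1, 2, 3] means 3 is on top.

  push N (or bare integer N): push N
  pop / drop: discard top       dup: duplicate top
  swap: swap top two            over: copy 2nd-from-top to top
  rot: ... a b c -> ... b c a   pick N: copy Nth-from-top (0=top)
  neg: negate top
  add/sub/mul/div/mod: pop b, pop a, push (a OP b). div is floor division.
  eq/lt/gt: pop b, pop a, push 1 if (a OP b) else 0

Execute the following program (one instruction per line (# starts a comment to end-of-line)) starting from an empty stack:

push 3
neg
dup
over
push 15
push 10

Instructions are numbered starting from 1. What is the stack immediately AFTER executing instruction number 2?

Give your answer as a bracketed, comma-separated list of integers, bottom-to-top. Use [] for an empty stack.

Answer: [-3]

Derivation:
Step 1 ('push 3'): [3]
Step 2 ('neg'): [-3]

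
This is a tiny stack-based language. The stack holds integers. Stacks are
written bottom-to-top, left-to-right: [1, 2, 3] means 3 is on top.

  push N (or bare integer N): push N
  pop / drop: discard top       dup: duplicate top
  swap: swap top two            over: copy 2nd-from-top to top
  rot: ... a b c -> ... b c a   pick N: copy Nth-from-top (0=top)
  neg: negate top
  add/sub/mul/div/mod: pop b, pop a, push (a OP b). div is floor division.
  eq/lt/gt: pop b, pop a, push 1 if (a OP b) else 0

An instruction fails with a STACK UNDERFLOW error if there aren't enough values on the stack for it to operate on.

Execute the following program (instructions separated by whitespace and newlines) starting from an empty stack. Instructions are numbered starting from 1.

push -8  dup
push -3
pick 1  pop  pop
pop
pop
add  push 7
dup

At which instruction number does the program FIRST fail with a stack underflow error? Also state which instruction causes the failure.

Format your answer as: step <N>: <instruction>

Step 1 ('push -8'): stack = [-8], depth = 1
Step 2 ('dup'): stack = [-8, -8], depth = 2
Step 3 ('push -3'): stack = [-8, -8, -3], depth = 3
Step 4 ('pick 1'): stack = [-8, -8, -3, -8], depth = 4
Step 5 ('pop'): stack = [-8, -8, -3], depth = 3
Step 6 ('pop'): stack = [-8, -8], depth = 2
Step 7 ('pop'): stack = [-8], depth = 1
Step 8 ('pop'): stack = [], depth = 0
Step 9 ('add'): needs 2 value(s) but depth is 0 — STACK UNDERFLOW

Answer: step 9: add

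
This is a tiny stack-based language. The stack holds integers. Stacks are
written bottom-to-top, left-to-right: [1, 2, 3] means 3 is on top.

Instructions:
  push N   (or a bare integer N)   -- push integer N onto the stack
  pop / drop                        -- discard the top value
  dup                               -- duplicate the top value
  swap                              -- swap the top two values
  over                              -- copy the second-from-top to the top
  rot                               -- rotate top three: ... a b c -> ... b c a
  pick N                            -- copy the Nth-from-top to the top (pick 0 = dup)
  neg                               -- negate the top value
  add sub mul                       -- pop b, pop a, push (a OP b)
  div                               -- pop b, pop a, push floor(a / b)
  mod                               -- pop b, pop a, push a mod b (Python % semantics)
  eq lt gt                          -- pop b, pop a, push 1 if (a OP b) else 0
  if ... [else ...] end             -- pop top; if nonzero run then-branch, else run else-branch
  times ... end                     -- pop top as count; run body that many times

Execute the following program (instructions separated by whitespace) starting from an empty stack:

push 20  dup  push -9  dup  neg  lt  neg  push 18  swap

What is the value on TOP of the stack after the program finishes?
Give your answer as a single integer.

Answer: -1

Derivation:
After 'push 20': [20]
After 'dup': [20, 20]
After 'push -9': [20, 20, -9]
After 'dup': [20, 20, -9, -9]
After 'neg': [20, 20, -9, 9]
After 'lt': [20, 20, 1]
After 'neg': [20, 20, -1]
After 'push 18': [20, 20, -1, 18]
After 'swap': [20, 20, 18, -1]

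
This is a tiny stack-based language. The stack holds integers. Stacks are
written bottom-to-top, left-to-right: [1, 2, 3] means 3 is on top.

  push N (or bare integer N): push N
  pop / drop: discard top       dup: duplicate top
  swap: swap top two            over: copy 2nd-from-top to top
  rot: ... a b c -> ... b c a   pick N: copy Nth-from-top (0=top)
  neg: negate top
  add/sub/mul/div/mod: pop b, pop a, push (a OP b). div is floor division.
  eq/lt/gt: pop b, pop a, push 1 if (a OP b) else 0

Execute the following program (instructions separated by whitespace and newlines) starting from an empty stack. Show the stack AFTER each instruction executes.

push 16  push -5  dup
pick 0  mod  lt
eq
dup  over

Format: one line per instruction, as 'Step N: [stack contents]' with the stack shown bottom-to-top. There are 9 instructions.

Step 1: [16]
Step 2: [16, -5]
Step 3: [16, -5, -5]
Step 4: [16, -5, -5, -5]
Step 5: [16, -5, 0]
Step 6: [16, 1]
Step 7: [0]
Step 8: [0, 0]
Step 9: [0, 0, 0]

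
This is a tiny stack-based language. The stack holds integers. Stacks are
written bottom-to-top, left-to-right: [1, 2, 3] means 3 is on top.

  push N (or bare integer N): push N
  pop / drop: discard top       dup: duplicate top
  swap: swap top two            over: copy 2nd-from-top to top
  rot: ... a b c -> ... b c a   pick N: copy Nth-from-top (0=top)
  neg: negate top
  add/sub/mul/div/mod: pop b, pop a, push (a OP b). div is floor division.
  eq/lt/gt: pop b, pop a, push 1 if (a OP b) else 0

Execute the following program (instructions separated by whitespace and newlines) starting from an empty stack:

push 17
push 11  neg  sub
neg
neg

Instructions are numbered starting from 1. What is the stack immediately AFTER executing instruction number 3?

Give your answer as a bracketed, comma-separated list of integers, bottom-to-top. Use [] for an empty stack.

Answer: [17, -11]

Derivation:
Step 1 ('push 17'): [17]
Step 2 ('push 11'): [17, 11]
Step 3 ('neg'): [17, -11]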